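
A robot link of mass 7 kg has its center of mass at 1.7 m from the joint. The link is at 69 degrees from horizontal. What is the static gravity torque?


tau = m*g*L*cos(angle)
= 7 * 9.81 * 1.7 * cos(69 deg)
= 7 * 9.81 * 1.7 * 0.3584
= 41.8355 Nm


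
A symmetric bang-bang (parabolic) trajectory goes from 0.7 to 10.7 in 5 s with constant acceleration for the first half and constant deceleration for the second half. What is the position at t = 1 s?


Symmetric rest-to-rest: each phase covers (pf-p0)/2 in time T/2. 0.5*a*(T/2)^2 = (pf-p0)/2 => a = 4*(pf-p0)/T^2
a = 4*(10.7-0.7)/5^2 = 1.6
t = 1 is in the acceleration phase (t <= T/2).
p = p0 + 0.5*a*t^2 = 0.7 + 0.5*1.6*1^2
= 1.5


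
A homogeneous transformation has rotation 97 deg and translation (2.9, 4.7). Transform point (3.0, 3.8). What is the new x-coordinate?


x' = cos(theta)*px - sin(theta)*py + tx
= -0.1219*3.0 - 0.9925*3.8 + 2.9
= -1.2373


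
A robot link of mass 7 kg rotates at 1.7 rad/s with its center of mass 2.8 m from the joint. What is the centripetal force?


F = m * omega^2 * r
= 7 * 1.7^2 * 2.8
= 7 * 2.89 * 2.8
= 56.644 N


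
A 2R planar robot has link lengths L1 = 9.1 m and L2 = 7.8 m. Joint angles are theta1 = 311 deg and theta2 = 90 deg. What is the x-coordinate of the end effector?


Convert angles to radians: theta1 = 5.428, theta2 = 1.5708
x = L1*cos(theta1) + L2*cos(theta1+theta2)
x = 5.9701 + 5.8867
x = 11.8569


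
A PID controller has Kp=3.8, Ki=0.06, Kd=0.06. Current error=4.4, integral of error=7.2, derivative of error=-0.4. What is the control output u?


u = Kp*e + Ki*int(e) + Kd*de/dt
= 3.8*4.4 + 0.06*7.2 + 0.06*(-0.4)
= 16.72 + 0.432 + -0.024
= 17.128


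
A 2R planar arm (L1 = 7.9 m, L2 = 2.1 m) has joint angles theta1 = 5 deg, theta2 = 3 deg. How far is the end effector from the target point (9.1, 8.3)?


End effector via forward kinematics:
x = L1*cos(t1) + L2*cos(t1+t2) = 9.9495
y = L1*sin(t1) + L2*sin(t1+t2) = 0.9808
Distance to target:
d = sqrt((9.1 - 9.9495)^2 + (8.3 - 0.9808)^2)
= sqrt(0.7217 + 53.5708)
= 7.3683 m


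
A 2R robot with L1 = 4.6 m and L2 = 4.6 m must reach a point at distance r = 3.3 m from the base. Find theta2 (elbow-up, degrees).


cos(theta2) = (r^2 - L1^2 - L2^2) / (2*L1*L2)
cos(theta2) = (10.89 - 21.16 - 21.16) / 42.32
cos(theta2) = -0.742675
theta2 = 137.9598 degrees


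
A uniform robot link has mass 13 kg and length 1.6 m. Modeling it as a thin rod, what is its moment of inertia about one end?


I = (1/3) * m * L^2
= (1/3) * 13 * 1.6^2
= 0.333333 * 13 * 2.56
= 11.0933 kg*m^2


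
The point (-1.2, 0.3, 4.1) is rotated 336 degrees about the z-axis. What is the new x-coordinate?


Rotation about z-axis: x' = x*cos(theta) - y*sin(theta)
= -1.2 * 0.9135 - 0.3 * -0.4067
= -0.9742


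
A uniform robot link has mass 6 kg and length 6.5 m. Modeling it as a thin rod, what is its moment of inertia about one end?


I = (1/3) * m * L^2
= (1/3) * 6 * 6.5^2
= 0.333333 * 6 * 42.25
= 84.5 kg*m^2


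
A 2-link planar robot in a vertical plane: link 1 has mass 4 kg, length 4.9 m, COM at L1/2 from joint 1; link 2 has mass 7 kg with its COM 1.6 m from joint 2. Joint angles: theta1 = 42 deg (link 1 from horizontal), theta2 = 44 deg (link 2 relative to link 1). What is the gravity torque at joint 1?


Horizontal distance from joint 1 to link-1 COM:
  x_c1 = (L1/2)*cos(t1) = 2.45 * 0.7431 = 1.8207 m
Horizontal distance from joint 1 to link-2 COM:
  x_c2 = L1*cos(t1) + Lc2*cos(t1+t2)
       = 4.9*0.7431 + 1.6*0.0698 = 3.753 m
tau1 = m1*g*x_c1 + m2*g*x_c2
     = 4*9.81*1.8207 + 7*9.81*3.753
     = 71.4445 + 257.7199
     = 329.1643 Nm


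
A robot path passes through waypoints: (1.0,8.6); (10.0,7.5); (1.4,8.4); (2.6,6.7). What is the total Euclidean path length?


Segment lengths:
  seg1 = sqrt((9.0)^2 + (-1.1)^2) = 9.067
  seg2 = sqrt((-8.6)^2 + (0.9)^2) = 8.647
  seg3 = sqrt((1.2)^2 + (-1.7)^2) = 2.0809
Total = 19.7948


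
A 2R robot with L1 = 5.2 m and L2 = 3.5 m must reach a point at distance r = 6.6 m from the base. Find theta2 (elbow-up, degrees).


cos(theta2) = (r^2 - L1^2 - L2^2) / (2*L1*L2)
cos(theta2) = (43.56 - 27.04 - 12.25) / 36.4
cos(theta2) = 0.117308
theta2 = 83.2633 degrees


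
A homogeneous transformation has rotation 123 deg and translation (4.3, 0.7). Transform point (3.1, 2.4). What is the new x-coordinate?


x' = cos(theta)*px - sin(theta)*py + tx
= -0.5446*3.1 - 0.8387*2.4 + 4.3
= 0.5988


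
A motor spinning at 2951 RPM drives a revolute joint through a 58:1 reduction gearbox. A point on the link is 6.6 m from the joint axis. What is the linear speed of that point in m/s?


omega_motor = 2951 * 2*pi/60 = 309.028 rad/s
omega_joint = omega_motor / 58 = 5.3281 rad/s
v = omega_joint * r = 5.3281 * 6.6
= 35.1653 m/s


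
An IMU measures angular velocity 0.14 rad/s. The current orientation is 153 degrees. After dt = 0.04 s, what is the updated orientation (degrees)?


delta_theta = w * dt = 0.14 * 0.04 = 0.0056 rad
= 0.3209 deg
theta_new = 153 + 0.3209 = 153.3209 deg


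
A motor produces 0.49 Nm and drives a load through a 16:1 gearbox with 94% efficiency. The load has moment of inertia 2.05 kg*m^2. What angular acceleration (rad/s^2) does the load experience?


tau_out = tau_motor * N * eta
= 0.49 * 16 * 0.94 = 7.3696 Nm
alpha = tau_out / I = 7.3696 / 2.05
= 3.5949 rad/s^2


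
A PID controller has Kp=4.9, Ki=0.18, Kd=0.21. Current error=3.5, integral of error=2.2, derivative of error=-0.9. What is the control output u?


u = Kp*e + Ki*int(e) + Kd*de/dt
= 4.9*3.5 + 0.18*2.2 + 0.21*(-0.9)
= 17.15 + 0.396 + -0.189
= 17.357


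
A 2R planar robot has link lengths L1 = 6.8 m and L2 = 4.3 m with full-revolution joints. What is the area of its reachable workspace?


r_max = L1 + L2 = 11.1 m
r_min = |L1 - L2| = 2.5 m
Area = pi*(r_max^2 - r_min^2)
= pi*(123.21 - 6.25)
= pi * 116.96
= 367.4407 m^2


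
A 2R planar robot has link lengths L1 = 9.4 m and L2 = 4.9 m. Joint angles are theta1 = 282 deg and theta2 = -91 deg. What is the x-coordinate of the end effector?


Convert angles to radians: theta1 = 4.9218, theta2 = -1.5882
x = L1*cos(theta1) + L2*cos(theta1+theta2)
x = 1.9544 + -4.81
x = -2.8556


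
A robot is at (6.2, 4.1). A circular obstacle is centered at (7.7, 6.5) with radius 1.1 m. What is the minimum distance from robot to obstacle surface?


center_dist = sqrt((6.2-7.7)^2 + (4.1-6.5)^2)
= sqrt(2.25 + 5.76)
= 2.8302
min_dist = center_dist - radius = 2.8302 - 1.1 = 1.7302 m


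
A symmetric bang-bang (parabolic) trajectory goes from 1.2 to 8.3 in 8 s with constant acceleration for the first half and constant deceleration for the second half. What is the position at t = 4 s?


Symmetric rest-to-rest: each phase covers (pf-p0)/2 in time T/2. 0.5*a*(T/2)^2 = (pf-p0)/2 => a = 4*(pf-p0)/T^2
a = 4*(8.3-1.2)/8^2 = 0.4438
t = 4 is in the acceleration phase (t <= T/2).
p = p0 + 0.5*a*t^2 = 1.2 + 0.5*0.4438*4^2
= 4.75


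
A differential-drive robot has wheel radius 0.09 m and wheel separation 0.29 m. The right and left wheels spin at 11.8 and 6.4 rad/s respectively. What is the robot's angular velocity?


vR = r*wR = 0.09*11.8 = 1.062 m/s
vL = r*wL = 0.09*6.4 = 0.576 m/s
v = (vR+vL)/2 = 0.819 m/s
omega = (vR-vL)/L = 1.6759 rad/s
angular velocity = 1.6759 rad/s


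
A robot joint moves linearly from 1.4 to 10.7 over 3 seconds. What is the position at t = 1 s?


s = t/T = 1/3 = 0.3333
p(t) = p0 + (pf-p0)*s
= 1.4 + (10.7 - 1.4) * 0.3333
= 4.5


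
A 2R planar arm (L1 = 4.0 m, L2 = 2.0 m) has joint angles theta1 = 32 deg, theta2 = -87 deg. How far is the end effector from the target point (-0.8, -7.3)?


End effector via forward kinematics:
x = L1*cos(t1) + L2*cos(t1+t2) = 4.5393
y = L1*sin(t1) + L2*sin(t1+t2) = 0.4814
Distance to target:
d = sqrt((-0.8 - 4.5393)^2 + (-7.3 - 0.4814)^2)
= sqrt(28.5086 + 60.5498)
= 9.4371 m


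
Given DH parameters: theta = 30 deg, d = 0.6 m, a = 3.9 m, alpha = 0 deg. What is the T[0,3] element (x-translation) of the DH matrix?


T[0,3] = a * cos(theta)
= 3.9 * cos(30 deg)
= 3.9 * 0.866
= 3.3775


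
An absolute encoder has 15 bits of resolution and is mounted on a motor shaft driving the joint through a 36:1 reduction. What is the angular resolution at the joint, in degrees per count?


counts = 2^15 = 32768
effective counts at joint = 32768 * 36 = 1179648
resolution = 360 / 1179648
= 3.0518e-04 deg/count


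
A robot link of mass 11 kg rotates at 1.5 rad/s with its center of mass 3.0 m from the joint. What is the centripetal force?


F = m * omega^2 * r
= 11 * 1.5^2 * 3.0
= 11 * 2.25 * 3.0
= 74.25 N


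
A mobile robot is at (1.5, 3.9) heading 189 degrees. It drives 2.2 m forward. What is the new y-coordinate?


y_new = y0 + d*sin(theta)
= 3.9 + 2.2*sin(189)
= 3.9 + -0.3442
= 3.5558


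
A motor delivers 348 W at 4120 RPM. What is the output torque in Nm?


omega = 4120 * 2*pi/60 = 431.4454 rad/s
tau = P / omega = 348 / 431.4454
= 0.8066 Nm


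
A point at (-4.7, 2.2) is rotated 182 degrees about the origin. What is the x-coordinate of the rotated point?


x' = x*cos(theta) - y*sin(theta)
cos(182 deg) = -0.9994, sin(182 deg) = -0.0349
x' = -4.7 * -0.9994 - 2.2 * -0.0349
= 4.6971 - -0.0768
= 4.7739


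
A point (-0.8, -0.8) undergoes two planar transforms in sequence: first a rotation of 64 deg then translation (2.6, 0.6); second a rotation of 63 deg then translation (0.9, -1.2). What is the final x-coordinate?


After transform 1:
x1 = cos(64)*-0.8 - sin(64)*-0.8 + 2.6 = 2.9683
y1 = sin(64)*-0.8 + cos(64)*-0.8 + 0.6 = -0.4697
After transform 2:
x2 = cos(63)*2.9683 - sin(63)*-0.4697 + 0.9
= 2.6661


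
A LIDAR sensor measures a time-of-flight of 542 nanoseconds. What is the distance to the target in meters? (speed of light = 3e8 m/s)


tof = 542 ns = 5.42e-07 s
dist = c * tof / 2
= 3e8 * 5.42e-07 / 2
= 81.3 m


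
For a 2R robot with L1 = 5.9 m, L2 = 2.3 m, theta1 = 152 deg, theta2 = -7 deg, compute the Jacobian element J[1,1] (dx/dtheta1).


J[1,1] = -L1*sin(t1) - L2*sin(t1+t2)
= -5.9*sin(152) - 2.3*sin(145)
= -4.0891


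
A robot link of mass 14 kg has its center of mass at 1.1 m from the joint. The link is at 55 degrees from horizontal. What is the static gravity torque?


tau = m*g*L*cos(angle)
= 14 * 9.81 * 1.1 * cos(55 deg)
= 14 * 9.81 * 1.1 * 0.5736
= 86.6525 Nm


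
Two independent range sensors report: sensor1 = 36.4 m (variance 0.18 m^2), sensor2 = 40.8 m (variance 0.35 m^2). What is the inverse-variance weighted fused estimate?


w1 = (1/var1) / (1/var1 + 1/var2)
   = 5.5556 / (5.5556 + 2.8571) = 0.6604
w2 = 1 - w1 = 0.3396
fused = w1*s1 + w2*s2 = 24.0377 + 13.8566
= 37.8943 m


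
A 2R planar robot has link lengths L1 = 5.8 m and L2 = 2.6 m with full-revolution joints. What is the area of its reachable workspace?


r_max = L1 + L2 = 8.4 m
r_min = |L1 - L2| = 3.2 m
Area = pi*(r_max^2 - r_min^2)
= pi*(70.56 - 10.24)
= pi * 60.32
= 189.5009 m^2


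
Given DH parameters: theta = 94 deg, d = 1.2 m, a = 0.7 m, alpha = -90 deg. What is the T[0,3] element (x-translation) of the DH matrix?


T[0,3] = a * cos(theta)
= 0.7 * cos(94 deg)
= 0.7 * -0.0698
= -0.0488


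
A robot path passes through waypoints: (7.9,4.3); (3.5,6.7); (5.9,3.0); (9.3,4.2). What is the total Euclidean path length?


Segment lengths:
  seg1 = sqrt((-4.4)^2 + (2.4)^2) = 5.012
  seg2 = sqrt((2.4)^2 + (-3.7)^2) = 4.4102
  seg3 = sqrt((3.4)^2 + (1.2)^2) = 3.6056
Total = 13.0278


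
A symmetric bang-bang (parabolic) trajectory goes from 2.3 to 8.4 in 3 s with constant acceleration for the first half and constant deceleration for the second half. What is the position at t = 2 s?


Symmetric rest-to-rest: each phase covers (pf-p0)/2 in time T/2. 0.5*a*(T/2)^2 = (pf-p0)/2 => a = 4*(pf-p0)/T^2
a = 4*(8.4-2.3)/3^2 = 2.7111
t = 2 is in the deceleration phase (t > T/2).
p = pf - 0.5*a*(T-t)^2 = 8.4 - 0.5*2.7111*1^2
= 7.0444


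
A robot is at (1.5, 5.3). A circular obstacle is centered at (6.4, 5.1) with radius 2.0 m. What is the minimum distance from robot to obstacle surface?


center_dist = sqrt((1.5-6.4)^2 + (5.3-5.1)^2)
= sqrt(24.01 + 0.04)
= 4.9041
min_dist = center_dist - radius = 4.9041 - 2.0 = 2.9041 m


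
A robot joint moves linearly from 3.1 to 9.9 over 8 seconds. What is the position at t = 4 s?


s = t/T = 4/8 = 0.5
p(t) = p0 + (pf-p0)*s
= 3.1 + (9.9 - 3.1) * 0.5
= 6.5


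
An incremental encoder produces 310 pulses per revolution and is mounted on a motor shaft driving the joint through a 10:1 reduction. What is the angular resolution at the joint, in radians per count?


counts per rev = 310
effective counts at joint = 310 * 10 = 3100
resolution = 2*pi / 3100
= 0.002 rad/count


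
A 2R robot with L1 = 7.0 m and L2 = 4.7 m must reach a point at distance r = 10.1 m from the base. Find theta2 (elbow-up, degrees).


cos(theta2) = (r^2 - L1^2 - L2^2) / (2*L1*L2)
cos(theta2) = (102.01 - 49.0 - 22.09) / 65.8
cos(theta2) = 0.469909
theta2 = 61.9716 degrees


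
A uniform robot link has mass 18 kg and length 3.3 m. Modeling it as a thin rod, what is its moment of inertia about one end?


I = (1/3) * m * L^2
= (1/3) * 18 * 3.3^2
= 0.333333 * 18 * 10.89
= 65.34 kg*m^2


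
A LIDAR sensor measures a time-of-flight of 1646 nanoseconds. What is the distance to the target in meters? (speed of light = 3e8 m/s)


tof = 1646 ns = 1.646e-06 s
dist = c * tof / 2
= 3e8 * 1.646e-06 / 2
= 246.9 m


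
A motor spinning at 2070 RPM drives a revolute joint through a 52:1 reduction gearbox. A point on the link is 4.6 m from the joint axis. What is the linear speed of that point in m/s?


omega_motor = 2070 * 2*pi/60 = 216.7699 rad/s
omega_joint = omega_motor / 52 = 4.1687 rad/s
v = omega_joint * r = 4.1687 * 4.6
= 19.1758 m/s


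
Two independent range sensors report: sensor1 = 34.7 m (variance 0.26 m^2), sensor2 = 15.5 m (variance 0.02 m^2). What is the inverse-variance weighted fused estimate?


w1 = (1/var1) / (1/var1 + 1/var2)
   = 3.8462 / (3.8462 + 50.0) = 0.0714
w2 = 1 - w1 = 0.9286
fused = w1*s1 + w2*s2 = 2.4786 + 14.3929
= 16.8714 m


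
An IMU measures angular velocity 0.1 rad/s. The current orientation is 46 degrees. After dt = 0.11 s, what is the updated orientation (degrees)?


delta_theta = w * dt = 0.1 * 0.11 = 0.011 rad
= 0.6303 deg
theta_new = 46 + 0.6303 = 46.6303 deg


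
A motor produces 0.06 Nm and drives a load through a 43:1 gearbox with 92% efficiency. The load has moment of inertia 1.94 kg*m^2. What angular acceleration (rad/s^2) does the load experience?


tau_out = tau_motor * N * eta
= 0.06 * 43 * 0.92 = 2.3736 Nm
alpha = tau_out / I = 2.3736 / 1.94
= 1.2235 rad/s^2


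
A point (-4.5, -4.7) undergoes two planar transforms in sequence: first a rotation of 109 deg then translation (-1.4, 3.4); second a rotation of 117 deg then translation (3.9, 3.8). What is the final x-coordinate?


After transform 1:
x1 = cos(109)*-4.5 - sin(109)*-4.7 + -1.4 = 4.509
y1 = sin(109)*-4.5 + cos(109)*-4.7 + 3.4 = 0.6753
After transform 2:
x2 = cos(117)*4.509 - sin(117)*0.6753 + 3.9
= 1.2512


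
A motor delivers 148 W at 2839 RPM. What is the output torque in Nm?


omega = 2839 * 2*pi/60 = 297.2994 rad/s
tau = P / omega = 148 / 297.2994
= 0.4978 Nm


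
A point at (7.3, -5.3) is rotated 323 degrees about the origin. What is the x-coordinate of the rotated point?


x' = x*cos(theta) - y*sin(theta)
cos(323 deg) = 0.7986, sin(323 deg) = -0.6018
x' = 7.3 * 0.7986 - -5.3 * -0.6018
= 5.83 - 3.1896
= 2.6404


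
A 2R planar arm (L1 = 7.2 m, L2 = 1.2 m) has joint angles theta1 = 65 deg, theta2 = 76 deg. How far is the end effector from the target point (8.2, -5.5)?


End effector via forward kinematics:
x = L1*cos(t1) + L2*cos(t1+t2) = 2.1103
y = L1*sin(t1) + L2*sin(t1+t2) = 7.2806
Distance to target:
d = sqrt((8.2 - 2.1103)^2 + (-5.5 - 7.2806)^2)
= sqrt(37.0847 + 163.3438)
= 14.1573 m


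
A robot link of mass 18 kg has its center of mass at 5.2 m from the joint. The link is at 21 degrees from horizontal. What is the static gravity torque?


tau = m*g*L*cos(angle)
= 18 * 9.81 * 5.2 * cos(21 deg)
= 18 * 9.81 * 5.2 * 0.9336
= 857.2285 Nm


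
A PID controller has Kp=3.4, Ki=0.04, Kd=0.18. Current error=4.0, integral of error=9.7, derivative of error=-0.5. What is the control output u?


u = Kp*e + Ki*int(e) + Kd*de/dt
= 3.4*4.0 + 0.04*9.7 + 0.18*(-0.5)
= 13.6 + 0.388 + -0.09
= 13.898


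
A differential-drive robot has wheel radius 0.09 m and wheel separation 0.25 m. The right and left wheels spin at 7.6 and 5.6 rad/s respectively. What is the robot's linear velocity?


vR = r*wR = 0.09*7.6 = 0.684 m/s
vL = r*wL = 0.09*5.6 = 0.504 m/s
v = (vR+vL)/2 = 0.594 m/s
omega = (vR-vL)/L = 0.72 rad/s
linear velocity = 0.594 m/s


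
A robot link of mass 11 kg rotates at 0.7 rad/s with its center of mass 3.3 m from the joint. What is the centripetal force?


F = m * omega^2 * r
= 11 * 0.7^2 * 3.3
= 11 * 0.49 * 3.3
= 17.787 N


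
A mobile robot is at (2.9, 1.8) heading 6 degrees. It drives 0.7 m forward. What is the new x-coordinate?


x_new = x0 + d*cos(theta)
= 2.9 + 0.7*cos(6)
= 2.9 + 0.6962
= 3.5962


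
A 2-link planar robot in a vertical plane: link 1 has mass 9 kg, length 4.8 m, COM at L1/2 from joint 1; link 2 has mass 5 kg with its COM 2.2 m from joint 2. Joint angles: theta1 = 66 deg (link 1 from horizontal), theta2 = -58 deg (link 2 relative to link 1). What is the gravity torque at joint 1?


Horizontal distance from joint 1 to link-1 COM:
  x_c1 = (L1/2)*cos(t1) = 2.4 * 0.4067 = 0.9762 m
Horizontal distance from joint 1 to link-2 COM:
  x_c2 = L1*cos(t1) + Lc2*cos(t1+t2)
       = 4.8*0.4067 + 2.2*0.9903 = 4.1309 m
tau1 = m1*g*x_c1 + m2*g*x_c2
     = 9*9.81*0.9762 + 5*9.81*4.1309
     = 86.1859 + 202.6219
     = 288.8078 Nm


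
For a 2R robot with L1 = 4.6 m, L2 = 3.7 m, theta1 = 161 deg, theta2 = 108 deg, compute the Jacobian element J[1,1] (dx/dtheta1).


J[1,1] = -L1*sin(t1) - L2*sin(t1+t2)
= -4.6*sin(161) - 3.7*sin(269)
= 2.2018


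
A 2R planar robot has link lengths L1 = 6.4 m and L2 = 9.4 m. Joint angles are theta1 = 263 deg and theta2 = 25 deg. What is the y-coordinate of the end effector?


Convert angles to radians: theta1 = 4.5902, theta2 = 0.4363
y = L1*sin(theta1) + L2*sin(theta1+theta2)
y = -6.3523 + -8.9399
y = -15.2922


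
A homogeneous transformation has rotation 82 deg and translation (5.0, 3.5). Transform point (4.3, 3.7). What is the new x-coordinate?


x' = cos(theta)*px - sin(theta)*py + tx
= 0.1392*4.3 - 0.9903*3.7 + 5.0
= 1.9345


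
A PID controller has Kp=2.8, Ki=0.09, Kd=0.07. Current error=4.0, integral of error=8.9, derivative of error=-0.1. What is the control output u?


u = Kp*e + Ki*int(e) + Kd*de/dt
= 2.8*4.0 + 0.09*8.9 + 0.07*(-0.1)
= 11.2 + 0.801 + -0.007
= 11.994


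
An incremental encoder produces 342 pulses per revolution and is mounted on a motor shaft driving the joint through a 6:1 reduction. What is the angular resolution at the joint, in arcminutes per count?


counts per rev = 342
effective counts at joint = 342 * 6 = 2052
resolution = 360*60 / 2052
= 10.5263 arcmin/count


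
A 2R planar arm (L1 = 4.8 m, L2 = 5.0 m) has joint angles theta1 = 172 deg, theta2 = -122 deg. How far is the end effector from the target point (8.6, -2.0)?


End effector via forward kinematics:
x = L1*cos(t1) + L2*cos(t1+t2) = -1.5393
y = L1*sin(t1) + L2*sin(t1+t2) = 4.4983
Distance to target:
d = sqrt((8.6 - -1.5393)^2 + (-2.0 - 4.4983)^2)
= sqrt(102.8064 + 42.2273)
= 12.043 m


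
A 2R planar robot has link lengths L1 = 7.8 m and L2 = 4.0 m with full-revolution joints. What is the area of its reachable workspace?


r_max = L1 + L2 = 11.8 m
r_min = |L1 - L2| = 3.8 m
Area = pi*(r_max^2 - r_min^2)
= pi*(139.24 - 14.44)
= pi * 124.8
= 392.0708 m^2


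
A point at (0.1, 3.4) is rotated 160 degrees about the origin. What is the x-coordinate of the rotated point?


x' = x*cos(theta) - y*sin(theta)
cos(160 deg) = -0.9397, sin(160 deg) = 0.342
x' = 0.1 * -0.9397 - 3.4 * 0.342
= -0.094 - 1.1629
= -1.2568


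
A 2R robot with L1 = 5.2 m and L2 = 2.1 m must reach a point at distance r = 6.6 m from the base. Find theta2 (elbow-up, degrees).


cos(theta2) = (r^2 - L1^2 - L2^2) / (2*L1*L2)
cos(theta2) = (43.56 - 27.04 - 4.41) / 21.84
cos(theta2) = 0.554487
theta2 = 56.3246 degrees


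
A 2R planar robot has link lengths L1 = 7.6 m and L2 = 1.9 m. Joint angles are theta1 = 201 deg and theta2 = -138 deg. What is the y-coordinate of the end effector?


Convert angles to radians: theta1 = 3.5081, theta2 = -2.4086
y = L1*sin(theta1) + L2*sin(theta1+theta2)
y = -2.7236 + 1.6929
y = -1.0307


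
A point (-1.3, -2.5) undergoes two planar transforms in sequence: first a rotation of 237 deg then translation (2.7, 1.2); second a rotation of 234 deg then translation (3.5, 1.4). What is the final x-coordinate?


After transform 1:
x1 = cos(237)*-1.3 - sin(237)*-2.5 + 2.7 = 1.3114
y1 = sin(237)*-1.3 + cos(237)*-2.5 + 1.2 = 3.6519
After transform 2:
x2 = cos(234)*1.3114 - sin(234)*3.6519 + 3.5
= 5.6836


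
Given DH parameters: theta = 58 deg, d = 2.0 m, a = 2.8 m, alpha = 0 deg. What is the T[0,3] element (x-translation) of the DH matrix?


T[0,3] = a * cos(theta)
= 2.8 * cos(58 deg)
= 2.8 * 0.5299
= 1.4838


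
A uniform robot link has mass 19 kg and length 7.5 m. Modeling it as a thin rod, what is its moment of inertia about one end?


I = (1/3) * m * L^2
= (1/3) * 19 * 7.5^2
= 0.333333 * 19 * 56.25
= 356.25 kg*m^2


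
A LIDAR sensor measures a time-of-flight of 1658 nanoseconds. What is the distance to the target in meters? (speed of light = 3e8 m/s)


tof = 1658 ns = 1.658e-06 s
dist = c * tof / 2
= 3e8 * 1.658e-06 / 2
= 248.7 m


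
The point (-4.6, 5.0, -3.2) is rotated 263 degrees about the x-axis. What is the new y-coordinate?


Rotation about x-axis: y' = y*cos(theta) - z*sin(theta)
= 5.0 * -0.1219 - -3.2 * -0.9925
= -3.7855


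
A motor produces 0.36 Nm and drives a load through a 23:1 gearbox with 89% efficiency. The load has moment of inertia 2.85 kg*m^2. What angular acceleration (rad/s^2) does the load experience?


tau_out = tau_motor * N * eta
= 0.36 * 23 * 0.89 = 7.3692 Nm
alpha = tau_out / I = 7.3692 / 2.85
= 2.5857 rad/s^2


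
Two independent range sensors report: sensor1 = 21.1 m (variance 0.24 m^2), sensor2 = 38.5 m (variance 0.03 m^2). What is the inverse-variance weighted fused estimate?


w1 = (1/var1) / (1/var1 + 1/var2)
   = 4.1667 / (4.1667 + 33.3333) = 0.1111
w2 = 1 - w1 = 0.8889
fused = w1*s1 + w2*s2 = 2.3444 + 34.2222
= 36.5667 m


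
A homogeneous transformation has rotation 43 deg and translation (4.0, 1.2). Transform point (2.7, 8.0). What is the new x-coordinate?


x' = cos(theta)*px - sin(theta)*py + tx
= 0.7314*2.7 - 0.682*8.0 + 4.0
= 0.5187


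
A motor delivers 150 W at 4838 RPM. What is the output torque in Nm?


omega = 4838 * 2*pi/60 = 506.6342 rad/s
tau = P / omega = 150 / 506.6342
= 0.2961 Nm


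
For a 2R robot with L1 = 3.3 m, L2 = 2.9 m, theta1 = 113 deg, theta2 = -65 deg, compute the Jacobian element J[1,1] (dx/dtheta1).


J[1,1] = -L1*sin(t1) - L2*sin(t1+t2)
= -3.3*sin(113) - 2.9*sin(48)
= -5.1928


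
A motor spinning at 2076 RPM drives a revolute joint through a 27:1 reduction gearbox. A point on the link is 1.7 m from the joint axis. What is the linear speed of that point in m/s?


omega_motor = 2076 * 2*pi/60 = 217.3982 rad/s
omega_joint = omega_motor / 27 = 8.0518 rad/s
v = omega_joint * r = 8.0518 * 1.7
= 13.688 m/s


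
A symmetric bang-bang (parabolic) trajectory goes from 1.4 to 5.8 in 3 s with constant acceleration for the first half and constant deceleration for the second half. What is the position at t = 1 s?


Symmetric rest-to-rest: each phase covers (pf-p0)/2 in time T/2. 0.5*a*(T/2)^2 = (pf-p0)/2 => a = 4*(pf-p0)/T^2
a = 4*(5.8-1.4)/3^2 = 1.9556
t = 1 is in the acceleration phase (t <= T/2).
p = p0 + 0.5*a*t^2 = 1.4 + 0.5*1.9556*1^2
= 2.3778


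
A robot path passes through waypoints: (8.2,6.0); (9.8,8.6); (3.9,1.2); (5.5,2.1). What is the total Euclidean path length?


Segment lengths:
  seg1 = sqrt((1.6)^2 + (2.6)^2) = 3.0529
  seg2 = sqrt((-5.9)^2 + (-7.4)^2) = 9.4641
  seg3 = sqrt((1.6)^2 + (0.9)^2) = 1.8358
Total = 14.3528


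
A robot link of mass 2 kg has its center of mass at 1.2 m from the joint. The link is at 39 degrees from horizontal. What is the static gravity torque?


tau = m*g*L*cos(angle)
= 2 * 9.81 * 1.2 * cos(39 deg)
= 2 * 9.81 * 1.2 * 0.7771
= 18.2971 Nm


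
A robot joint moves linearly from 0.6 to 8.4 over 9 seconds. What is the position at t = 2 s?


s = t/T = 2/9 = 0.2222
p(t) = p0 + (pf-p0)*s
= 0.6 + (8.4 - 0.6) * 0.2222
= 2.3333


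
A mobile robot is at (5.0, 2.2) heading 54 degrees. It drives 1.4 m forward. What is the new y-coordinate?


y_new = y0 + d*sin(theta)
= 2.2 + 1.4*sin(54)
= 2.2 + 1.1326
= 3.3326


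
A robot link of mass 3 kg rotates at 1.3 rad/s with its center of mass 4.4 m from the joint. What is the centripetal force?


F = m * omega^2 * r
= 3 * 1.3^2 * 4.4
= 3 * 1.69 * 4.4
= 22.308 N


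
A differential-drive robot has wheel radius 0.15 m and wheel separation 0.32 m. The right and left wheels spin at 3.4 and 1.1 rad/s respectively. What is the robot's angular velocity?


vR = r*wR = 0.15*3.4 = 0.51 m/s
vL = r*wL = 0.15*1.1 = 0.165 m/s
v = (vR+vL)/2 = 0.3375 m/s
omega = (vR-vL)/L = 1.0781 rad/s
angular velocity = 1.0781 rad/s


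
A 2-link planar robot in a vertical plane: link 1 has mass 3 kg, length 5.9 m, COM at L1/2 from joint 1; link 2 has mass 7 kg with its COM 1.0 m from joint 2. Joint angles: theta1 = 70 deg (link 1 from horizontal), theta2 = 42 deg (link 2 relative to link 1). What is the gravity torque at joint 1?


Horizontal distance from joint 1 to link-1 COM:
  x_c1 = (L1/2)*cos(t1) = 2.95 * 0.342 = 1.009 m
Horizontal distance from joint 1 to link-2 COM:
  x_c2 = L1*cos(t1) + Lc2*cos(t1+t2)
       = 5.9*0.342 + 1.0*-0.3746 = 1.6433 m
tau1 = m1*g*x_c1 + m2*g*x_c2
     = 3*9.81*1.009 + 7*9.81*1.6433
     = 29.6937 + 112.8463
     = 142.5399 Nm


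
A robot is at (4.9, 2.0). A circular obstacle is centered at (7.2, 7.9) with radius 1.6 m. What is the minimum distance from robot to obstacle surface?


center_dist = sqrt((4.9-7.2)^2 + (2.0-7.9)^2)
= sqrt(5.29 + 34.81)
= 6.3325
min_dist = center_dist - radius = 6.3325 - 1.6 = 4.7325 m


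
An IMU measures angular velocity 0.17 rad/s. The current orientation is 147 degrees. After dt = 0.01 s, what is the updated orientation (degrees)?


delta_theta = w * dt = 0.17 * 0.01 = 0.0017 rad
= 0.0974 deg
theta_new = 147 + 0.0974 = 147.0974 deg


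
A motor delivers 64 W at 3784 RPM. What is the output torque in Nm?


omega = 3784 * 2*pi/60 = 396.2596 rad/s
tau = P / omega = 64 / 396.2596
= 0.1615 Nm


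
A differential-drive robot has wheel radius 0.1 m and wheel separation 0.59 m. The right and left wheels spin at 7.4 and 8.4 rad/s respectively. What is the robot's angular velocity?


vR = r*wR = 0.1*7.4 = 0.74 m/s
vL = r*wL = 0.1*8.4 = 0.84 m/s
v = (vR+vL)/2 = 0.79 m/s
omega = (vR-vL)/L = -0.1695 rad/s
angular velocity = -0.1695 rad/s


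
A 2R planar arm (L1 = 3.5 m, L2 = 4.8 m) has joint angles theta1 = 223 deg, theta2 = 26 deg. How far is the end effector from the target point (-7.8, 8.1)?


End effector via forward kinematics:
x = L1*cos(t1) + L2*cos(t1+t2) = -4.2799
y = L1*sin(t1) + L2*sin(t1+t2) = -6.8682
Distance to target:
d = sqrt((-7.8 - -4.2799)^2 + (8.1 - -6.8682)^2)
= sqrt(12.3911 + 224.0464)
= 15.3765 m


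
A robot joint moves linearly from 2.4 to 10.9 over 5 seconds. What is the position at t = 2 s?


s = t/T = 2/5 = 0.4
p(t) = p0 + (pf-p0)*s
= 2.4 + (10.9 - 2.4) * 0.4
= 5.8


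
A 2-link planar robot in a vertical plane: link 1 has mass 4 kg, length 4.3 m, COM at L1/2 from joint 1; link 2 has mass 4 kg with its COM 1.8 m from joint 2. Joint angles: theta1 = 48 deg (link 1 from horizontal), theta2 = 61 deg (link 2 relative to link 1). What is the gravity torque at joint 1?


Horizontal distance from joint 1 to link-1 COM:
  x_c1 = (L1/2)*cos(t1) = 2.15 * 0.6691 = 1.4386 m
Horizontal distance from joint 1 to link-2 COM:
  x_c2 = L1*cos(t1) + Lc2*cos(t1+t2)
       = 4.3*0.6691 + 1.8*-0.3256 = 2.2912 m
tau1 = m1*g*x_c1 + m2*g*x_c2
     = 4*9.81*1.4386 + 4*9.81*2.2912
     = 56.4519 + 89.9082
     = 146.3601 Nm


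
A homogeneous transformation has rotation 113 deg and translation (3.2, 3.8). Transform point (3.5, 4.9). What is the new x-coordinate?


x' = cos(theta)*px - sin(theta)*py + tx
= -0.3907*3.5 - 0.9205*4.9 + 3.2
= -2.678


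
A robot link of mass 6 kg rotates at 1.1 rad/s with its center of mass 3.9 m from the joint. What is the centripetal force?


F = m * omega^2 * r
= 6 * 1.1^2 * 3.9
= 6 * 1.21 * 3.9
= 28.314 N


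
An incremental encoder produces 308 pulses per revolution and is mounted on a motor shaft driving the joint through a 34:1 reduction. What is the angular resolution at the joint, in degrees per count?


counts per rev = 308
effective counts at joint = 308 * 34 = 10472
resolution = 360 / 10472
= 0.0344 deg/count


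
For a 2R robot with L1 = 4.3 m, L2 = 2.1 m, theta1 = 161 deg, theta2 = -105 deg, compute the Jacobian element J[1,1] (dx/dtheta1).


J[1,1] = -L1*sin(t1) - L2*sin(t1+t2)
= -4.3*sin(161) - 2.1*sin(56)
= -3.1409


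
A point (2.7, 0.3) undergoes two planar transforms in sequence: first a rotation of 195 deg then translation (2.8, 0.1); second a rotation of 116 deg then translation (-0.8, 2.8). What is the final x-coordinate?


After transform 1:
x1 = cos(195)*2.7 - sin(195)*0.3 + 2.8 = 0.2696
y1 = sin(195)*2.7 + cos(195)*0.3 + 0.1 = -0.8886
After transform 2:
x2 = cos(116)*0.2696 - sin(116)*-0.8886 + -0.8
= -0.1195


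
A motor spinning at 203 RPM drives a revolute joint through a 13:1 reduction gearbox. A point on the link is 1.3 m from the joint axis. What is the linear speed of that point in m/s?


omega_motor = 203 * 2*pi/60 = 21.2581 rad/s
omega_joint = omega_motor / 13 = 1.6352 rad/s
v = omega_joint * r = 1.6352 * 1.3
= 2.1258 m/s


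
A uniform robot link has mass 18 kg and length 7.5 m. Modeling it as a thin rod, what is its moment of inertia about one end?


I = (1/3) * m * L^2
= (1/3) * 18 * 7.5^2
= 0.333333 * 18 * 56.25
= 337.5 kg*m^2


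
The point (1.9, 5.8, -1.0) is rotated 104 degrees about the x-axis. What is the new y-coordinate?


Rotation about x-axis: y' = y*cos(theta) - z*sin(theta)
= 5.8 * -0.2419 - -1.0 * 0.9703
= -0.4329


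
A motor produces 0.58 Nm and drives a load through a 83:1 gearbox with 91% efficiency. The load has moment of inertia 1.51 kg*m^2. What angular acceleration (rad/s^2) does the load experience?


tau_out = tau_motor * N * eta
= 0.58 * 83 * 0.91 = 43.8074 Nm
alpha = tau_out / I = 43.8074 / 1.51
= 29.0115 rad/s^2


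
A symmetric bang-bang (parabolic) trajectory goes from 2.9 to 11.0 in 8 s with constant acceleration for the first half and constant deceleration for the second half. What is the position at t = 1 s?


Symmetric rest-to-rest: each phase covers (pf-p0)/2 in time T/2. 0.5*a*(T/2)^2 = (pf-p0)/2 => a = 4*(pf-p0)/T^2
a = 4*(11.0-2.9)/8^2 = 0.5062
t = 1 is in the acceleration phase (t <= T/2).
p = p0 + 0.5*a*t^2 = 2.9 + 0.5*0.5062*1^2
= 3.1531


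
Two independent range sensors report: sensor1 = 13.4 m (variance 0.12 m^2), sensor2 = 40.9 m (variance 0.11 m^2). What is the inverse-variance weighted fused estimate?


w1 = (1/var1) / (1/var1 + 1/var2)
   = 8.3333 / (8.3333 + 9.0909) = 0.4783
w2 = 1 - w1 = 0.5217
fused = w1*s1 + w2*s2 = 6.4087 + 21.3391
= 27.7478 m


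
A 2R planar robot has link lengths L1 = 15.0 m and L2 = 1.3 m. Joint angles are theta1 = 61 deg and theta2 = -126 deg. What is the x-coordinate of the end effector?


Convert angles to radians: theta1 = 1.0647, theta2 = -2.1991
x = L1*cos(theta1) + L2*cos(theta1+theta2)
x = 7.2721 + 0.5494
x = 7.8215


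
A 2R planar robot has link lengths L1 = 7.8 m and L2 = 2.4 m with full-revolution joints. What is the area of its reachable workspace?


r_max = L1 + L2 = 10.2 m
r_min = |L1 - L2| = 5.4 m
Area = pi*(r_max^2 - r_min^2)
= pi*(104.04 - 29.16)
= pi * 74.88
= 235.2425 m^2


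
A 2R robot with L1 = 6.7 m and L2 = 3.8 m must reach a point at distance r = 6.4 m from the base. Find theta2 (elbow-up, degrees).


cos(theta2) = (r^2 - L1^2 - L2^2) / (2*L1*L2)
cos(theta2) = (40.96 - 44.89 - 14.44) / 50.92
cos(theta2) = -0.360762
theta2 = 111.147 degrees


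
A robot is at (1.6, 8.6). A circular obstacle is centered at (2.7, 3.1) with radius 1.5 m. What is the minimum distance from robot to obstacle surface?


center_dist = sqrt((1.6-2.7)^2 + (8.6-3.1)^2)
= sqrt(1.21 + 30.25)
= 5.6089
min_dist = center_dist - radius = 5.6089 - 1.5 = 4.1089 m


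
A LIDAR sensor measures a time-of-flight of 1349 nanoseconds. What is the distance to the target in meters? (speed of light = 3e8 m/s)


tof = 1349 ns = 1.349e-06 s
dist = c * tof / 2
= 3e8 * 1.349e-06 / 2
= 202.35 m


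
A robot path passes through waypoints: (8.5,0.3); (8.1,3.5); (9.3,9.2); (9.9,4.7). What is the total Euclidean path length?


Segment lengths:
  seg1 = sqrt((-0.4)^2 + (3.2)^2) = 3.2249
  seg2 = sqrt((1.2)^2 + (5.7)^2) = 5.8249
  seg3 = sqrt((0.6)^2 + (-4.5)^2) = 4.5398
Total = 13.5897


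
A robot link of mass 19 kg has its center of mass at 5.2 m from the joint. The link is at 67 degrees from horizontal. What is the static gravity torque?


tau = m*g*L*cos(angle)
= 19 * 9.81 * 5.2 * cos(67 deg)
= 19 * 9.81 * 5.2 * 0.3907
= 378.7076 Nm


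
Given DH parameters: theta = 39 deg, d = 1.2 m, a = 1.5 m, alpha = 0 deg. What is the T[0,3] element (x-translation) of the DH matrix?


T[0,3] = a * cos(theta)
= 1.5 * cos(39 deg)
= 1.5 * 0.7771
= 1.1657


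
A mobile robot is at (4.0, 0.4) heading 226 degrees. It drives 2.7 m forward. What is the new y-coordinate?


y_new = y0 + d*sin(theta)
= 0.4 + 2.7*sin(226)
= 0.4 + -1.9422
= -1.5422


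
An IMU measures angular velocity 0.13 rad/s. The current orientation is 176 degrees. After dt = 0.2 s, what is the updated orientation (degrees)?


delta_theta = w * dt = 0.13 * 0.2 = 0.026 rad
= 1.4897 deg
theta_new = 176 + 1.4897 = 177.4897 deg


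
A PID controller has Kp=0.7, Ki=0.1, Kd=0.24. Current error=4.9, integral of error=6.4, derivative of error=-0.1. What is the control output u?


u = Kp*e + Ki*int(e) + Kd*de/dt
= 0.7*4.9 + 0.1*6.4 + 0.24*(-0.1)
= 3.43 + 0.64 + -0.024
= 4.046


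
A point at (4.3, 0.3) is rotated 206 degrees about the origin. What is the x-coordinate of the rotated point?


x' = x*cos(theta) - y*sin(theta)
cos(206 deg) = -0.8988, sin(206 deg) = -0.4384
x' = 4.3 * -0.8988 - 0.3 * -0.4384
= -3.8648 - -0.1315
= -3.7333


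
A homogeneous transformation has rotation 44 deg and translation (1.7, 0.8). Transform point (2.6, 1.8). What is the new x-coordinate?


x' = cos(theta)*px - sin(theta)*py + tx
= 0.7193*2.6 - 0.6947*1.8 + 1.7
= 2.3199


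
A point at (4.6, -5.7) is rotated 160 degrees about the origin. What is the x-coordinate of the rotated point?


x' = x*cos(theta) - y*sin(theta)
cos(160 deg) = -0.9397, sin(160 deg) = 0.342
x' = 4.6 * -0.9397 - -5.7 * 0.342
= -4.3226 - -1.9495
= -2.3731


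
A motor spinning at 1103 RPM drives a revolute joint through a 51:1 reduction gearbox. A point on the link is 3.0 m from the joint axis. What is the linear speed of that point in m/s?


omega_motor = 1103 * 2*pi/60 = 115.5059 rad/s
omega_joint = omega_motor / 51 = 2.2648 rad/s
v = omega_joint * r = 2.2648 * 3.0
= 6.7945 m/s


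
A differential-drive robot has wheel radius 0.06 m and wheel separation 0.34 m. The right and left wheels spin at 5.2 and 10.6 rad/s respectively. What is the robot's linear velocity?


vR = r*wR = 0.06*5.2 = 0.312 m/s
vL = r*wL = 0.06*10.6 = 0.636 m/s
v = (vR+vL)/2 = 0.474 m/s
omega = (vR-vL)/L = -0.9529 rad/s
linear velocity = 0.474 m/s


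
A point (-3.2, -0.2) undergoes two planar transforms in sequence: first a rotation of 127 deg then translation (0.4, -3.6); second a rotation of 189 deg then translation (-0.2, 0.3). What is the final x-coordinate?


After transform 1:
x1 = cos(127)*-3.2 - sin(127)*-0.2 + 0.4 = 2.4855
y1 = sin(127)*-3.2 + cos(127)*-0.2 + -3.6 = -6.0353
After transform 2:
x2 = cos(189)*2.4855 - sin(189)*-6.0353 + -0.2
= -3.5991


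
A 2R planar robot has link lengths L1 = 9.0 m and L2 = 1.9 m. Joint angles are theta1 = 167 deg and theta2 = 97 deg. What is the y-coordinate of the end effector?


Convert angles to radians: theta1 = 2.9147, theta2 = 1.693
y = L1*sin(theta1) + L2*sin(theta1+theta2)
y = 2.0246 + -1.8896
y = 0.135


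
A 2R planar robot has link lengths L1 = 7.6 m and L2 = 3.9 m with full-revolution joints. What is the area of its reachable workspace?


r_max = L1 + L2 = 11.5 m
r_min = |L1 - L2| = 3.7 m
Area = pi*(r_max^2 - r_min^2)
= pi*(132.25 - 13.69)
= pi * 118.56
= 372.4672 m^2


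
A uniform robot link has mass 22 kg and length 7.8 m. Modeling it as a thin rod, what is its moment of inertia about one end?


I = (1/3) * m * L^2
= (1/3) * 22 * 7.8^2
= 0.333333 * 22 * 60.84
= 446.16 kg*m^2


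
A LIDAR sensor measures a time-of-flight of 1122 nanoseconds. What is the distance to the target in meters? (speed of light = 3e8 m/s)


tof = 1122 ns = 1.122e-06 s
dist = c * tof / 2
= 3e8 * 1.122e-06 / 2
= 168.3 m


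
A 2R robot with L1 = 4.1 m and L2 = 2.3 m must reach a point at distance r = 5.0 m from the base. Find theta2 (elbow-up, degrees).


cos(theta2) = (r^2 - L1^2 - L2^2) / (2*L1*L2)
cos(theta2) = (25.0 - 16.81 - 5.29) / 18.86
cos(theta2) = 0.153765
theta2 = 81.1548 degrees


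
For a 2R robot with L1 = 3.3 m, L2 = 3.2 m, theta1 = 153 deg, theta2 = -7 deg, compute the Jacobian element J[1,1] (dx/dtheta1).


J[1,1] = -L1*sin(t1) - L2*sin(t1+t2)
= -3.3*sin(153) - 3.2*sin(146)
= -3.2876


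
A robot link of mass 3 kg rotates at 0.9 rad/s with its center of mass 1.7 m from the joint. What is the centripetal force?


F = m * omega^2 * r
= 3 * 0.9^2 * 1.7
= 3 * 0.81 * 1.7
= 4.131 N


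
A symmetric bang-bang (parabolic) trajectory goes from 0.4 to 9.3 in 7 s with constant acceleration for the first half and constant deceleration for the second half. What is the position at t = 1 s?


Symmetric rest-to-rest: each phase covers (pf-p0)/2 in time T/2. 0.5*a*(T/2)^2 = (pf-p0)/2 => a = 4*(pf-p0)/T^2
a = 4*(9.3-0.4)/7^2 = 0.7265
t = 1 is in the acceleration phase (t <= T/2).
p = p0 + 0.5*a*t^2 = 0.4 + 0.5*0.7265*1^2
= 0.7633


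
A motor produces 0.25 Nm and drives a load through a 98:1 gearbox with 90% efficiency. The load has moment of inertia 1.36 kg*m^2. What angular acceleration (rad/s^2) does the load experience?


tau_out = tau_motor * N * eta
= 0.25 * 98 * 0.9 = 22.05 Nm
alpha = tau_out / I = 22.05 / 1.36
= 16.2132 rad/s^2


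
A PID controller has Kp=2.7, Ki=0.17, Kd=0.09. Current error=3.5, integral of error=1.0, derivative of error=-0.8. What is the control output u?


u = Kp*e + Ki*int(e) + Kd*de/dt
= 2.7*3.5 + 0.17*1.0 + 0.09*(-0.8)
= 9.45 + 0.17 + -0.072
= 9.548


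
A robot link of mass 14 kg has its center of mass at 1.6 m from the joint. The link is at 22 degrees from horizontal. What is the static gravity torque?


tau = m*g*L*cos(angle)
= 14 * 9.81 * 1.6 * cos(22 deg)
= 14 * 9.81 * 1.6 * 0.9272
= 203.7431 Nm


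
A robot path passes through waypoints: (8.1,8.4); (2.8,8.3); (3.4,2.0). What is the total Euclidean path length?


Segment lengths:
  seg1 = sqrt((-5.3)^2 + (-0.1)^2) = 5.3009
  seg2 = sqrt((0.6)^2 + (-6.3)^2) = 6.3285
Total = 11.6295


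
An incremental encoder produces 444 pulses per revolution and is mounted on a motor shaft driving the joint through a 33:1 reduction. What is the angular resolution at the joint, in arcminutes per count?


counts per rev = 444
effective counts at joint = 444 * 33 = 14652
resolution = 360*60 / 14652
= 1.4742 arcmin/count
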